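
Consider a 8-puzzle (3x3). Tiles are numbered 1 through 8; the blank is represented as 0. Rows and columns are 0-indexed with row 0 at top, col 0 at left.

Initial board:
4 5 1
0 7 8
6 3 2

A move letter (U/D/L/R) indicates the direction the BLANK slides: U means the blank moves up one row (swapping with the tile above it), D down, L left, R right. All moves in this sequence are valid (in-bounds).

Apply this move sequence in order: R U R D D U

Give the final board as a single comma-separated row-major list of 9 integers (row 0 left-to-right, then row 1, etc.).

Answer: 4, 1, 8, 7, 5, 0, 6, 3, 2

Derivation:
After move 1 (R):
4 5 1
7 0 8
6 3 2

After move 2 (U):
4 0 1
7 5 8
6 3 2

After move 3 (R):
4 1 0
7 5 8
6 3 2

After move 4 (D):
4 1 8
7 5 0
6 3 2

After move 5 (D):
4 1 8
7 5 2
6 3 0

After move 6 (U):
4 1 8
7 5 0
6 3 2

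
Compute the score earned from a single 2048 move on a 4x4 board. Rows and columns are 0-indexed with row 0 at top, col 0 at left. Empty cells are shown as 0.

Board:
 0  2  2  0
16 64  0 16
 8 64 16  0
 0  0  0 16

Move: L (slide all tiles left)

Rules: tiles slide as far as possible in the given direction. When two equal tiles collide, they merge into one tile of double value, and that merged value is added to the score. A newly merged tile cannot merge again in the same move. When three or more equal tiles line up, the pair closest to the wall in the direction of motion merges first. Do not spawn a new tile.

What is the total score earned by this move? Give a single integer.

Slide left:
row 0: [0, 2, 2, 0] -> [4, 0, 0, 0]  score +4 (running 4)
row 1: [16, 64, 0, 16] -> [16, 64, 16, 0]  score +0 (running 4)
row 2: [8, 64, 16, 0] -> [8, 64, 16, 0]  score +0 (running 4)
row 3: [0, 0, 0, 16] -> [16, 0, 0, 0]  score +0 (running 4)
Board after move:
 4  0  0  0
16 64 16  0
 8 64 16  0
16  0  0  0

Answer: 4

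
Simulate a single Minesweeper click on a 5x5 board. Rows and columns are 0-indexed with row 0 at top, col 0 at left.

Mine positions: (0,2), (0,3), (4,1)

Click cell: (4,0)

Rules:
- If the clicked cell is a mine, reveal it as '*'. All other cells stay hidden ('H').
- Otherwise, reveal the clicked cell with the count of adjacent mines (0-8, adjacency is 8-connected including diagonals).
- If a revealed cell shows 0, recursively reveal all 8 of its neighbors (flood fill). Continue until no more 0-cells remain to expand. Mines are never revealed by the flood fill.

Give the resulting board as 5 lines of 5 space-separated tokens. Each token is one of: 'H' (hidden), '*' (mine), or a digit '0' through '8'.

H H H H H
H H H H H
H H H H H
H H H H H
1 H H H H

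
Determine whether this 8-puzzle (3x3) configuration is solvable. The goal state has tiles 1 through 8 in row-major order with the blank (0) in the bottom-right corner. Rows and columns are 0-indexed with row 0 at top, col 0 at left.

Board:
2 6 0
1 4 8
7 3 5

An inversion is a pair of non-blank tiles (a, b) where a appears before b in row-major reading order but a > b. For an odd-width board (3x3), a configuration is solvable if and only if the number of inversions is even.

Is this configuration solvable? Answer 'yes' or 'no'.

Answer: no

Derivation:
Inversions (pairs i<j in row-major order where tile[i] > tile[j] > 0): 11
11 is odd, so the puzzle is not solvable.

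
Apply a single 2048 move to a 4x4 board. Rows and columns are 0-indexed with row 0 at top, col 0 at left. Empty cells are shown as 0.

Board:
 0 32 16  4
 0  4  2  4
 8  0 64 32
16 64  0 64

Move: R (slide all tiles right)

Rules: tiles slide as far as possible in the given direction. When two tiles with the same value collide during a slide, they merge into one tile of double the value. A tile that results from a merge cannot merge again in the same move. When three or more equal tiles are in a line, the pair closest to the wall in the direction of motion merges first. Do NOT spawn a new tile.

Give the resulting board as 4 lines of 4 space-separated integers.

Slide right:
row 0: [0, 32, 16, 4] -> [0, 32, 16, 4]
row 1: [0, 4, 2, 4] -> [0, 4, 2, 4]
row 2: [8, 0, 64, 32] -> [0, 8, 64, 32]
row 3: [16, 64, 0, 64] -> [0, 0, 16, 128]

Answer:   0  32  16   4
  0   4   2   4
  0   8  64  32
  0   0  16 128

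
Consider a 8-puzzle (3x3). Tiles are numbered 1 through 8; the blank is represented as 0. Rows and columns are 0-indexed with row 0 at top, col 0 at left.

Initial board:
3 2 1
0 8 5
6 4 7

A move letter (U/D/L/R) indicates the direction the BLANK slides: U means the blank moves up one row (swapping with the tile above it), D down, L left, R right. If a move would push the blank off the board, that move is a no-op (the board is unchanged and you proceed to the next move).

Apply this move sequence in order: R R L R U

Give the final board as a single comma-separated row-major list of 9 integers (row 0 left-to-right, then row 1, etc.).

Answer: 3, 2, 0, 8, 5, 1, 6, 4, 7

Derivation:
After move 1 (R):
3 2 1
8 0 5
6 4 7

After move 2 (R):
3 2 1
8 5 0
6 4 7

After move 3 (L):
3 2 1
8 0 5
6 4 7

After move 4 (R):
3 2 1
8 5 0
6 4 7

After move 5 (U):
3 2 0
8 5 1
6 4 7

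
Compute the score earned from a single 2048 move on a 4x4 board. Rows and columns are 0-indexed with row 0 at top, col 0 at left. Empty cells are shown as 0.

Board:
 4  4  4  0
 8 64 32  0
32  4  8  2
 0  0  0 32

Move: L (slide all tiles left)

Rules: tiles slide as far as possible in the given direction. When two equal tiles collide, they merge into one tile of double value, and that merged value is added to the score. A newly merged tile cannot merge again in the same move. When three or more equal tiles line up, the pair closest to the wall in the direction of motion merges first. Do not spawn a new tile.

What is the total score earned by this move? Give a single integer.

Answer: 8

Derivation:
Slide left:
row 0: [4, 4, 4, 0] -> [8, 4, 0, 0]  score +8 (running 8)
row 1: [8, 64, 32, 0] -> [8, 64, 32, 0]  score +0 (running 8)
row 2: [32, 4, 8, 2] -> [32, 4, 8, 2]  score +0 (running 8)
row 3: [0, 0, 0, 32] -> [32, 0, 0, 0]  score +0 (running 8)
Board after move:
 8  4  0  0
 8 64 32  0
32  4  8  2
32  0  0  0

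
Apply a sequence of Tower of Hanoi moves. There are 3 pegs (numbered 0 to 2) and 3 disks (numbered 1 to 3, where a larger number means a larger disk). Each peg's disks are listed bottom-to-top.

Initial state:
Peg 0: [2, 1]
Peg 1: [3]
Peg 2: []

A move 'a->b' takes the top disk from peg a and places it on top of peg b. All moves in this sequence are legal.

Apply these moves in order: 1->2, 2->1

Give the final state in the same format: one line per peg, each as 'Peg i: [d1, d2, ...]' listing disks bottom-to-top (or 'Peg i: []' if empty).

Answer: Peg 0: [2, 1]
Peg 1: [3]
Peg 2: []

Derivation:
After move 1 (1->2):
Peg 0: [2, 1]
Peg 1: []
Peg 2: [3]

After move 2 (2->1):
Peg 0: [2, 1]
Peg 1: [3]
Peg 2: []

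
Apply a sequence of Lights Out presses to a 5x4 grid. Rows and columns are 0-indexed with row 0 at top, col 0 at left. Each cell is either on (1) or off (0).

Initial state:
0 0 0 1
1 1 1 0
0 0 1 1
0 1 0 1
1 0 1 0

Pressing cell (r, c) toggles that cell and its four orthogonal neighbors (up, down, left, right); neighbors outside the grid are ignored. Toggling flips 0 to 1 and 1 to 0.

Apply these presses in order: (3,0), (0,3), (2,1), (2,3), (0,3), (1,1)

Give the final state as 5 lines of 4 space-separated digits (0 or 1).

After press 1 at (3,0):
0 0 0 1
1 1 1 0
1 0 1 1
1 0 0 1
0 0 1 0

After press 2 at (0,3):
0 0 1 0
1 1 1 1
1 0 1 1
1 0 0 1
0 0 1 0

After press 3 at (2,1):
0 0 1 0
1 0 1 1
0 1 0 1
1 1 0 1
0 0 1 0

After press 4 at (2,3):
0 0 1 0
1 0 1 0
0 1 1 0
1 1 0 0
0 0 1 0

After press 5 at (0,3):
0 0 0 1
1 0 1 1
0 1 1 0
1 1 0 0
0 0 1 0

After press 6 at (1,1):
0 1 0 1
0 1 0 1
0 0 1 0
1 1 0 0
0 0 1 0

Answer: 0 1 0 1
0 1 0 1
0 0 1 0
1 1 0 0
0 0 1 0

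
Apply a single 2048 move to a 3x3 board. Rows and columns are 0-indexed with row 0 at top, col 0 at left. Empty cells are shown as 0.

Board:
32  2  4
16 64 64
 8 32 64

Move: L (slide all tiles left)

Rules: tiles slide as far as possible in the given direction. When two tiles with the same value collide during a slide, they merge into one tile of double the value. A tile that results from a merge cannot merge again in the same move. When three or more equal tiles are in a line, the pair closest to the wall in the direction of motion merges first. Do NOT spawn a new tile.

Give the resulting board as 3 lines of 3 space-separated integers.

Slide left:
row 0: [32, 2, 4] -> [32, 2, 4]
row 1: [16, 64, 64] -> [16, 128, 0]
row 2: [8, 32, 64] -> [8, 32, 64]

Answer:  32   2   4
 16 128   0
  8  32  64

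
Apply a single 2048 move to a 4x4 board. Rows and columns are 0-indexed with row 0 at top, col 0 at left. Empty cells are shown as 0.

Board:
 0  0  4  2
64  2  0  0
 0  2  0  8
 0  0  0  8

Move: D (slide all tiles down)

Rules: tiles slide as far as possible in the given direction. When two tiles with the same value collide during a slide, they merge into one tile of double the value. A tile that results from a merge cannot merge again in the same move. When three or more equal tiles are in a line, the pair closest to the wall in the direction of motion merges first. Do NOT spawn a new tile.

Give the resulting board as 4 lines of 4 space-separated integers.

Answer:  0  0  0  0
 0  0  0  0
 0  0  0  2
64  4  4 16

Derivation:
Slide down:
col 0: [0, 64, 0, 0] -> [0, 0, 0, 64]
col 1: [0, 2, 2, 0] -> [0, 0, 0, 4]
col 2: [4, 0, 0, 0] -> [0, 0, 0, 4]
col 3: [2, 0, 8, 8] -> [0, 0, 2, 16]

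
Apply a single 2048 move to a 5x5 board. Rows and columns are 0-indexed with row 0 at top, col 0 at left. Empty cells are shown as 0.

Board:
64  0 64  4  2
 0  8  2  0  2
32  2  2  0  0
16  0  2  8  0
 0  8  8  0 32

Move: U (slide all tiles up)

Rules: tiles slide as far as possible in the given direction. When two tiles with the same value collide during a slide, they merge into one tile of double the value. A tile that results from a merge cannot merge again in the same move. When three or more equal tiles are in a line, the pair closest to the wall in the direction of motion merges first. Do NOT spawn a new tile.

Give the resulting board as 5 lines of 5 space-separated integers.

Answer: 64  8 64  4  4
32  2  4  8 32
16  8  2  0  0
 0  0  8  0  0
 0  0  0  0  0

Derivation:
Slide up:
col 0: [64, 0, 32, 16, 0] -> [64, 32, 16, 0, 0]
col 1: [0, 8, 2, 0, 8] -> [8, 2, 8, 0, 0]
col 2: [64, 2, 2, 2, 8] -> [64, 4, 2, 8, 0]
col 3: [4, 0, 0, 8, 0] -> [4, 8, 0, 0, 0]
col 4: [2, 2, 0, 0, 32] -> [4, 32, 0, 0, 0]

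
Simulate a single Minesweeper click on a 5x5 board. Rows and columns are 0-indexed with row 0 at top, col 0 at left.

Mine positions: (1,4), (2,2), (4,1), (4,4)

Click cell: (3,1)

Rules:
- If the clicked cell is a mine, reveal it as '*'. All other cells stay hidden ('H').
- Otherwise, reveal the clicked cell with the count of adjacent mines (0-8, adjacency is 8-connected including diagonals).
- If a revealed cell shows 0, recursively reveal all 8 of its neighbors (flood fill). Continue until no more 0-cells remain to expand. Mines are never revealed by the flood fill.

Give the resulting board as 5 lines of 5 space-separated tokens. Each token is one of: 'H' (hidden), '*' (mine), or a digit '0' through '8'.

H H H H H
H H H H H
H H H H H
H 2 H H H
H H H H H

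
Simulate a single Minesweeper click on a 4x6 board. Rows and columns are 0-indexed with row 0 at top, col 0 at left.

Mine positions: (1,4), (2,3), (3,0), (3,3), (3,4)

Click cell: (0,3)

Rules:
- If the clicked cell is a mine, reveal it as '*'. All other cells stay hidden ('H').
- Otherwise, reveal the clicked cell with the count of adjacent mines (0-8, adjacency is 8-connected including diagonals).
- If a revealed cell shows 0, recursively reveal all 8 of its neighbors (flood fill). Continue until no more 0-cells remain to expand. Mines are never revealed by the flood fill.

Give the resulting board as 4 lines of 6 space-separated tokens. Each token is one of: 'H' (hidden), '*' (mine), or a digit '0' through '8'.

H H H 1 H H
H H H H H H
H H H H H H
H H H H H H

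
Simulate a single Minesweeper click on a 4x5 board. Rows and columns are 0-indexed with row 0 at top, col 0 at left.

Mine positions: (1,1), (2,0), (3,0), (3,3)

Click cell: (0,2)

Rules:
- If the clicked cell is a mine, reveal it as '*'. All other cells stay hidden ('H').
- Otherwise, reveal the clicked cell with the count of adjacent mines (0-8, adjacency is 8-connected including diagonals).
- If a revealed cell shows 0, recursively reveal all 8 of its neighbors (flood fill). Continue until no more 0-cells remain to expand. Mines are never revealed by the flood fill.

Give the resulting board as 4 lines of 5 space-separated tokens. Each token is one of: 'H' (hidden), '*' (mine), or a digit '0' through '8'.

H H 1 H H
H H H H H
H H H H H
H H H H H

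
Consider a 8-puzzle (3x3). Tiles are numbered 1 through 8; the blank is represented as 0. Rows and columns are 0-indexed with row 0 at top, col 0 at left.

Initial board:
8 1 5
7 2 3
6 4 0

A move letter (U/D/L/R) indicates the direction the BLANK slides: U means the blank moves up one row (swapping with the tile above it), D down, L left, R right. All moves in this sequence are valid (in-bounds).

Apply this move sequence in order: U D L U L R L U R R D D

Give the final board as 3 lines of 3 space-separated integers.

After move 1 (U):
8 1 5
7 2 0
6 4 3

After move 2 (D):
8 1 5
7 2 3
6 4 0

After move 3 (L):
8 1 5
7 2 3
6 0 4

After move 4 (U):
8 1 5
7 0 3
6 2 4

After move 5 (L):
8 1 5
0 7 3
6 2 4

After move 6 (R):
8 1 5
7 0 3
6 2 4

After move 7 (L):
8 1 5
0 7 3
6 2 4

After move 8 (U):
0 1 5
8 7 3
6 2 4

After move 9 (R):
1 0 5
8 7 3
6 2 4

After move 10 (R):
1 5 0
8 7 3
6 2 4

After move 11 (D):
1 5 3
8 7 0
6 2 4

After move 12 (D):
1 5 3
8 7 4
6 2 0

Answer: 1 5 3
8 7 4
6 2 0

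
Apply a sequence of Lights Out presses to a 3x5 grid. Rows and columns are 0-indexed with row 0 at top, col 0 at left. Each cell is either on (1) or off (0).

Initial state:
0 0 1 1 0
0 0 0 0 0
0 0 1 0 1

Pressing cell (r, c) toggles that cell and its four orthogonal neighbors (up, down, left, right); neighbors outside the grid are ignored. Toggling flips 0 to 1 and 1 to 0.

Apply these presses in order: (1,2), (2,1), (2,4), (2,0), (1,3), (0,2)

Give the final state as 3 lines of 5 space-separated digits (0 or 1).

Answer: 0 1 1 1 0
1 0 1 0 0
0 0 1 0 0

Derivation:
After press 1 at (1,2):
0 0 0 1 0
0 1 1 1 0
0 0 0 0 1

After press 2 at (2,1):
0 0 0 1 0
0 0 1 1 0
1 1 1 0 1

After press 3 at (2,4):
0 0 0 1 0
0 0 1 1 1
1 1 1 1 0

After press 4 at (2,0):
0 0 0 1 0
1 0 1 1 1
0 0 1 1 0

After press 5 at (1,3):
0 0 0 0 0
1 0 0 0 0
0 0 1 0 0

After press 6 at (0,2):
0 1 1 1 0
1 0 1 0 0
0 0 1 0 0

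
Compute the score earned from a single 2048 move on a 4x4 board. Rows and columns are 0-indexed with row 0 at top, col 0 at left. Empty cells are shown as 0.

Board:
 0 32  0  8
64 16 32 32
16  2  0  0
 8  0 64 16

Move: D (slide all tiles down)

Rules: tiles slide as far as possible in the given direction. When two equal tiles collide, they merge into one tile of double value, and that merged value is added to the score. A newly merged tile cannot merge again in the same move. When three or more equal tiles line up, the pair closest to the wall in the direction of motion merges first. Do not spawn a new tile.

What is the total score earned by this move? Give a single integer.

Slide down:
col 0: [0, 64, 16, 8] -> [0, 64, 16, 8]  score +0 (running 0)
col 1: [32, 16, 2, 0] -> [0, 32, 16, 2]  score +0 (running 0)
col 2: [0, 32, 0, 64] -> [0, 0, 32, 64]  score +0 (running 0)
col 3: [8, 32, 0, 16] -> [0, 8, 32, 16]  score +0 (running 0)
Board after move:
 0  0  0  0
64 32  0  8
16 16 32 32
 8  2 64 16

Answer: 0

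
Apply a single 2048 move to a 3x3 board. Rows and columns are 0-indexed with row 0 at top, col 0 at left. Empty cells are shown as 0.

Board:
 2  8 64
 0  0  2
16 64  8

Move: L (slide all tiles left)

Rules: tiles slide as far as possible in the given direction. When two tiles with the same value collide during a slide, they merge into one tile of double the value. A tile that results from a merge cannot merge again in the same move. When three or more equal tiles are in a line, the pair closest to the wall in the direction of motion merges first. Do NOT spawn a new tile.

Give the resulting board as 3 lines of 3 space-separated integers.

Slide left:
row 0: [2, 8, 64] -> [2, 8, 64]
row 1: [0, 0, 2] -> [2, 0, 0]
row 2: [16, 64, 8] -> [16, 64, 8]

Answer:  2  8 64
 2  0  0
16 64  8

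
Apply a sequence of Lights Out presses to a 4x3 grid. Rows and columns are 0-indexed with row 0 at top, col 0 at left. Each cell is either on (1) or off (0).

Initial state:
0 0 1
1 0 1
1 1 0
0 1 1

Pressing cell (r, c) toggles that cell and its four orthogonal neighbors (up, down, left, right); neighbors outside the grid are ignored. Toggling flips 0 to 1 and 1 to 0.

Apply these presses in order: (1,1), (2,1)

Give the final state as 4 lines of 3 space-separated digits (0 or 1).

After press 1 at (1,1):
0 1 1
0 1 0
1 0 0
0 1 1

After press 2 at (2,1):
0 1 1
0 0 0
0 1 1
0 0 1

Answer: 0 1 1
0 0 0
0 1 1
0 0 1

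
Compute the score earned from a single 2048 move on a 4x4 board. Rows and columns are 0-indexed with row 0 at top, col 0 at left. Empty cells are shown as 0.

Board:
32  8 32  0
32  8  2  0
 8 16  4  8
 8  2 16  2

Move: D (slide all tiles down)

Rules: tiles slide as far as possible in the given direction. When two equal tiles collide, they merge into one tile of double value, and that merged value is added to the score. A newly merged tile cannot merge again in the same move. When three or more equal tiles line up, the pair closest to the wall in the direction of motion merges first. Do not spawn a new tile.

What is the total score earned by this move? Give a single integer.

Slide down:
col 0: [32, 32, 8, 8] -> [0, 0, 64, 16]  score +80 (running 80)
col 1: [8, 8, 16, 2] -> [0, 16, 16, 2]  score +16 (running 96)
col 2: [32, 2, 4, 16] -> [32, 2, 4, 16]  score +0 (running 96)
col 3: [0, 0, 8, 2] -> [0, 0, 8, 2]  score +0 (running 96)
Board after move:
 0  0 32  0
 0 16  2  0
64 16  4  8
16  2 16  2

Answer: 96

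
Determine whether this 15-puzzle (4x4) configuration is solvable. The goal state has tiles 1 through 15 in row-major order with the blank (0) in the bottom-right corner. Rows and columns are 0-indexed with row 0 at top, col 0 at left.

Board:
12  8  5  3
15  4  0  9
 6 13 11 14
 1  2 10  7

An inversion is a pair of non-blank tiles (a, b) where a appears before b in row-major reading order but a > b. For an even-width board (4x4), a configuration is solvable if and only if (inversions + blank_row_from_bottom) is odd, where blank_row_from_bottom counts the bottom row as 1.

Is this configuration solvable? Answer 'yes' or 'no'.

Inversions: 56
Blank is in row 1 (0-indexed from top), which is row 3 counting from the bottom (bottom = 1).
56 + 3 = 59, which is odd, so the puzzle is solvable.

Answer: yes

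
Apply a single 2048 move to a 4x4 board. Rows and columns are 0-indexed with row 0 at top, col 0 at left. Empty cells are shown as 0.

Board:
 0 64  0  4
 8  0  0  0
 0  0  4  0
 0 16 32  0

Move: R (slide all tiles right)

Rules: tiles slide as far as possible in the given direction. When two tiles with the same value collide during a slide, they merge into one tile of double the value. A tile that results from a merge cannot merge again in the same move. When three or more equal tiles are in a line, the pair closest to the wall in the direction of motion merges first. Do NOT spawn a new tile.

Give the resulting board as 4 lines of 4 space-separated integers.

Answer:  0  0 64  4
 0  0  0  8
 0  0  0  4
 0  0 16 32

Derivation:
Slide right:
row 0: [0, 64, 0, 4] -> [0, 0, 64, 4]
row 1: [8, 0, 0, 0] -> [0, 0, 0, 8]
row 2: [0, 0, 4, 0] -> [0, 0, 0, 4]
row 3: [0, 16, 32, 0] -> [0, 0, 16, 32]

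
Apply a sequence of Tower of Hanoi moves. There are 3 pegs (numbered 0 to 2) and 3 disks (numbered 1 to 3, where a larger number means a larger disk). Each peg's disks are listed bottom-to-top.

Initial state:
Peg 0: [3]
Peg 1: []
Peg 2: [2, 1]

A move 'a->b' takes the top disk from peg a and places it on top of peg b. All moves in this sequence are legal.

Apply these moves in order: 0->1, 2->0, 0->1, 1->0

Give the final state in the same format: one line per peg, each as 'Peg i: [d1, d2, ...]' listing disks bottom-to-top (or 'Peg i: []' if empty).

Answer: Peg 0: [1]
Peg 1: [3]
Peg 2: [2]

Derivation:
After move 1 (0->1):
Peg 0: []
Peg 1: [3]
Peg 2: [2, 1]

After move 2 (2->0):
Peg 0: [1]
Peg 1: [3]
Peg 2: [2]

After move 3 (0->1):
Peg 0: []
Peg 1: [3, 1]
Peg 2: [2]

After move 4 (1->0):
Peg 0: [1]
Peg 1: [3]
Peg 2: [2]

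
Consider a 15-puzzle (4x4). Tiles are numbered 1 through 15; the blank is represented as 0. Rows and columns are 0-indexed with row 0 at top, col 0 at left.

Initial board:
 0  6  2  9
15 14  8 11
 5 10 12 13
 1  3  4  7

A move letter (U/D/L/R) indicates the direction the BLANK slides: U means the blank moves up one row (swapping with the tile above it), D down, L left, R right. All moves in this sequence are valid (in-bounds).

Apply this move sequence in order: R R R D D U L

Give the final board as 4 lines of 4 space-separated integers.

After move 1 (R):
 6  0  2  9
15 14  8 11
 5 10 12 13
 1  3  4  7

After move 2 (R):
 6  2  0  9
15 14  8 11
 5 10 12 13
 1  3  4  7

After move 3 (R):
 6  2  9  0
15 14  8 11
 5 10 12 13
 1  3  4  7

After move 4 (D):
 6  2  9 11
15 14  8  0
 5 10 12 13
 1  3  4  7

After move 5 (D):
 6  2  9 11
15 14  8 13
 5 10 12  0
 1  3  4  7

After move 6 (U):
 6  2  9 11
15 14  8  0
 5 10 12 13
 1  3  4  7

After move 7 (L):
 6  2  9 11
15 14  0  8
 5 10 12 13
 1  3  4  7

Answer:  6  2  9 11
15 14  0  8
 5 10 12 13
 1  3  4  7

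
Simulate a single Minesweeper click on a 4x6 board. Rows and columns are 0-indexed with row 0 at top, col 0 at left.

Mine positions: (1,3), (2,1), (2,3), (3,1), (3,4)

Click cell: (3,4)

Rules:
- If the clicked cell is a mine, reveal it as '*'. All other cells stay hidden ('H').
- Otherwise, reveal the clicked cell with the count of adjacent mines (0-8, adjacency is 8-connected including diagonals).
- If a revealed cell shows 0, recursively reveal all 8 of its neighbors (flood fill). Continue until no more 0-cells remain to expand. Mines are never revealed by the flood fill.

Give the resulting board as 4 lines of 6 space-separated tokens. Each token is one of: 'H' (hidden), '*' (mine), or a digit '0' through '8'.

H H H H H H
H H H H H H
H H H H H H
H H H H * H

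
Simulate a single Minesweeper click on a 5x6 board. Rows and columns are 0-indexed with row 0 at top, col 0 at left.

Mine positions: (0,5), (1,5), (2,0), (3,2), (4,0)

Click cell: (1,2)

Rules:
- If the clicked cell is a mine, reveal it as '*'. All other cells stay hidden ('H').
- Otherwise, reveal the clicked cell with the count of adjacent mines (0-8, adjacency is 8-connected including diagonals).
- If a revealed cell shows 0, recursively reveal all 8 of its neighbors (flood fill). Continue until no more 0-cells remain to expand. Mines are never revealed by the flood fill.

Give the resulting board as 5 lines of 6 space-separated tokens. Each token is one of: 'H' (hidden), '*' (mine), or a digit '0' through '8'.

0 0 0 0 2 H
1 1 0 0 2 H
H 2 1 1 1 H
H H H H H H
H H H H H H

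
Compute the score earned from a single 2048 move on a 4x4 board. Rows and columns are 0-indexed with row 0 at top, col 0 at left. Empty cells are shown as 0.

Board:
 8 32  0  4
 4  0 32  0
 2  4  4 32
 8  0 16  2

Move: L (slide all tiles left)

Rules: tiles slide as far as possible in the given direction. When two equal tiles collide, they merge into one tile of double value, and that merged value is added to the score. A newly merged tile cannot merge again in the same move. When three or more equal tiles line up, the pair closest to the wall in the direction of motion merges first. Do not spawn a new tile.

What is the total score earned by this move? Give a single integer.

Slide left:
row 0: [8, 32, 0, 4] -> [8, 32, 4, 0]  score +0 (running 0)
row 1: [4, 0, 32, 0] -> [4, 32, 0, 0]  score +0 (running 0)
row 2: [2, 4, 4, 32] -> [2, 8, 32, 0]  score +8 (running 8)
row 3: [8, 0, 16, 2] -> [8, 16, 2, 0]  score +0 (running 8)
Board after move:
 8 32  4  0
 4 32  0  0
 2  8 32  0
 8 16  2  0

Answer: 8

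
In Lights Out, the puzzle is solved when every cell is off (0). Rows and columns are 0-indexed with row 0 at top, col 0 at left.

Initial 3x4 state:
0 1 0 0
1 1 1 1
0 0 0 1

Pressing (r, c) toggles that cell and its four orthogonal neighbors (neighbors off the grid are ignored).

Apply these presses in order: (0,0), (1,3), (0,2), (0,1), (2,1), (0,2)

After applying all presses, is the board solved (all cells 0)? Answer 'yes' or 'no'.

After press 1 at (0,0):
1 0 0 0
0 1 1 1
0 0 0 1

After press 2 at (1,3):
1 0 0 1
0 1 0 0
0 0 0 0

After press 3 at (0,2):
1 1 1 0
0 1 1 0
0 0 0 0

After press 4 at (0,1):
0 0 0 0
0 0 1 0
0 0 0 0

After press 5 at (2,1):
0 0 0 0
0 1 1 0
1 1 1 0

After press 6 at (0,2):
0 1 1 1
0 1 0 0
1 1 1 0

Lights still on: 7

Answer: no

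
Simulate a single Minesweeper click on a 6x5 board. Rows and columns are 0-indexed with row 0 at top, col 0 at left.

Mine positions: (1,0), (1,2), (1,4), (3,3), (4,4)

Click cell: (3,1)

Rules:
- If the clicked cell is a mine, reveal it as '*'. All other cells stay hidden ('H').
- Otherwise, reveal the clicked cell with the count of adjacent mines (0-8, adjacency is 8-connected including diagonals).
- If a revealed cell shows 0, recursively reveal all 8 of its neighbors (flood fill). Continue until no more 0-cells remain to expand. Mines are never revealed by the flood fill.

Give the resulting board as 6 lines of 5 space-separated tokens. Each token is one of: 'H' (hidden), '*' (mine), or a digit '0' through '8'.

H H H H H
H H H H H
1 2 2 H H
0 0 1 H H
0 0 1 2 H
0 0 0 1 H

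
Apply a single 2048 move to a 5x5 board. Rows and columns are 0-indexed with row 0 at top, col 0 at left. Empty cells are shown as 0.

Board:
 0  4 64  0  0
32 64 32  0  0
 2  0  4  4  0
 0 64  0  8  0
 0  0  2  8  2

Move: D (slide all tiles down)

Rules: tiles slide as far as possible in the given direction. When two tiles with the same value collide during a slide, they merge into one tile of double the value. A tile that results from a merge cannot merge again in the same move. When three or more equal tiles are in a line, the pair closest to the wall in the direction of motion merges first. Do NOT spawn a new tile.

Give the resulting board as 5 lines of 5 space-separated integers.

Slide down:
col 0: [0, 32, 2, 0, 0] -> [0, 0, 0, 32, 2]
col 1: [4, 64, 0, 64, 0] -> [0, 0, 0, 4, 128]
col 2: [64, 32, 4, 0, 2] -> [0, 64, 32, 4, 2]
col 3: [0, 0, 4, 8, 8] -> [0, 0, 0, 4, 16]
col 4: [0, 0, 0, 0, 2] -> [0, 0, 0, 0, 2]

Answer:   0   0   0   0   0
  0   0  64   0   0
  0   0  32   0   0
 32   4   4   4   0
  2 128   2  16   2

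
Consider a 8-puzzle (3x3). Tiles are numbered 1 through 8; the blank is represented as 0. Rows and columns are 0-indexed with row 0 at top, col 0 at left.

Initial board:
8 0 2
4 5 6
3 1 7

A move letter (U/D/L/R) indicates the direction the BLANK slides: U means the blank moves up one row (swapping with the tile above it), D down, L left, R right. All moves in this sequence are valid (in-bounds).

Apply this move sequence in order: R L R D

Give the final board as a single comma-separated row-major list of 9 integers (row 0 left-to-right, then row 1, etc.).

After move 1 (R):
8 2 0
4 5 6
3 1 7

After move 2 (L):
8 0 2
4 5 6
3 1 7

After move 3 (R):
8 2 0
4 5 6
3 1 7

After move 4 (D):
8 2 6
4 5 0
3 1 7

Answer: 8, 2, 6, 4, 5, 0, 3, 1, 7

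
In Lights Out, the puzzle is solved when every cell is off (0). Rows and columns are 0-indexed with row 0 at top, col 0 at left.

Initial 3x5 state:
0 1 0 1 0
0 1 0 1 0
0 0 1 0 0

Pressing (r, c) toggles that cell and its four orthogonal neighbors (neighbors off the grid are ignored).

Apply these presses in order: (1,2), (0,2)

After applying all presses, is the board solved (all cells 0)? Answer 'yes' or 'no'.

After press 1 at (1,2):
0 1 1 1 0
0 0 1 0 0
0 0 0 0 0

After press 2 at (0,2):
0 0 0 0 0
0 0 0 0 0
0 0 0 0 0

Lights still on: 0

Answer: yes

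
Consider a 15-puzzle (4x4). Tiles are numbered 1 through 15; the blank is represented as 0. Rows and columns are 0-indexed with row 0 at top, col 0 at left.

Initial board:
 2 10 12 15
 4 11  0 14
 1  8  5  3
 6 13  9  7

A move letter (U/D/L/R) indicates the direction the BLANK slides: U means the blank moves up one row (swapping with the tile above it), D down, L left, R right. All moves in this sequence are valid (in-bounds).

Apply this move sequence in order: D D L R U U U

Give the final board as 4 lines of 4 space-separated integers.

Answer:  2 10  0 15
 4 11 12 14
 1  8  5  3
 6 13  9  7

Derivation:
After move 1 (D):
 2 10 12 15
 4 11  5 14
 1  8  0  3
 6 13  9  7

After move 2 (D):
 2 10 12 15
 4 11  5 14
 1  8  9  3
 6 13  0  7

After move 3 (L):
 2 10 12 15
 4 11  5 14
 1  8  9  3
 6  0 13  7

After move 4 (R):
 2 10 12 15
 4 11  5 14
 1  8  9  3
 6 13  0  7

After move 5 (U):
 2 10 12 15
 4 11  5 14
 1  8  0  3
 6 13  9  7

After move 6 (U):
 2 10 12 15
 4 11  0 14
 1  8  5  3
 6 13  9  7

After move 7 (U):
 2 10  0 15
 4 11 12 14
 1  8  5  3
 6 13  9  7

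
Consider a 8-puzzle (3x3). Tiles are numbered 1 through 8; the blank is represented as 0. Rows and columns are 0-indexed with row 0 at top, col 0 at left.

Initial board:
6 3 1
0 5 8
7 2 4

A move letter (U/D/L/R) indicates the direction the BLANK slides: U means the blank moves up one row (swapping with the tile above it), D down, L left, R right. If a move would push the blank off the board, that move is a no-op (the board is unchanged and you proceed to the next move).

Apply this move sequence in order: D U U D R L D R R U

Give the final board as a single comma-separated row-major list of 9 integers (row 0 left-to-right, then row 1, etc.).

After move 1 (D):
6 3 1
7 5 8
0 2 4

After move 2 (U):
6 3 1
0 5 8
7 2 4

After move 3 (U):
0 3 1
6 5 8
7 2 4

After move 4 (D):
6 3 1
0 5 8
7 2 4

After move 5 (R):
6 3 1
5 0 8
7 2 4

After move 6 (L):
6 3 1
0 5 8
7 2 4

After move 7 (D):
6 3 1
7 5 8
0 2 4

After move 8 (R):
6 3 1
7 5 8
2 0 4

After move 9 (R):
6 3 1
7 5 8
2 4 0

After move 10 (U):
6 3 1
7 5 0
2 4 8

Answer: 6, 3, 1, 7, 5, 0, 2, 4, 8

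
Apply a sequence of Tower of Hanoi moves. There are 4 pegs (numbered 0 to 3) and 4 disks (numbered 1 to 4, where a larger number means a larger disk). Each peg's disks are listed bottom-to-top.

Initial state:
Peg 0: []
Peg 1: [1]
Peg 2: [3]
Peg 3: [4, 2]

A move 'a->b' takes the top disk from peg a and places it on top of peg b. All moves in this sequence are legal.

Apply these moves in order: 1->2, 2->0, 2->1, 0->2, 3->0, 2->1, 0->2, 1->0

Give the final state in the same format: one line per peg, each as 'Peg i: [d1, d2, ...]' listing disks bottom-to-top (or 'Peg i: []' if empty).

Answer: Peg 0: [1]
Peg 1: [3]
Peg 2: [2]
Peg 3: [4]

Derivation:
After move 1 (1->2):
Peg 0: []
Peg 1: []
Peg 2: [3, 1]
Peg 3: [4, 2]

After move 2 (2->0):
Peg 0: [1]
Peg 1: []
Peg 2: [3]
Peg 3: [4, 2]

After move 3 (2->1):
Peg 0: [1]
Peg 1: [3]
Peg 2: []
Peg 3: [4, 2]

After move 4 (0->2):
Peg 0: []
Peg 1: [3]
Peg 2: [1]
Peg 3: [4, 2]

After move 5 (3->0):
Peg 0: [2]
Peg 1: [3]
Peg 2: [1]
Peg 3: [4]

After move 6 (2->1):
Peg 0: [2]
Peg 1: [3, 1]
Peg 2: []
Peg 3: [4]

After move 7 (0->2):
Peg 0: []
Peg 1: [3, 1]
Peg 2: [2]
Peg 3: [4]

After move 8 (1->0):
Peg 0: [1]
Peg 1: [3]
Peg 2: [2]
Peg 3: [4]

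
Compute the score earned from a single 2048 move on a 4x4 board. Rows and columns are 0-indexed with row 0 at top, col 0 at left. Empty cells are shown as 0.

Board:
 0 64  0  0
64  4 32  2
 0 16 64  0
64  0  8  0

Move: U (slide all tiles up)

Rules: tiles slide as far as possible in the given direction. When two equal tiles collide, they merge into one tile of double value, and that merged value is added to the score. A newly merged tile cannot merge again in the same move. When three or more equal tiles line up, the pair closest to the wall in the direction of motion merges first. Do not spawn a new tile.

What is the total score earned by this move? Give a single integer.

Answer: 128

Derivation:
Slide up:
col 0: [0, 64, 0, 64] -> [128, 0, 0, 0]  score +128 (running 128)
col 1: [64, 4, 16, 0] -> [64, 4, 16, 0]  score +0 (running 128)
col 2: [0, 32, 64, 8] -> [32, 64, 8, 0]  score +0 (running 128)
col 3: [0, 2, 0, 0] -> [2, 0, 0, 0]  score +0 (running 128)
Board after move:
128  64  32   2
  0   4  64   0
  0  16   8   0
  0   0   0   0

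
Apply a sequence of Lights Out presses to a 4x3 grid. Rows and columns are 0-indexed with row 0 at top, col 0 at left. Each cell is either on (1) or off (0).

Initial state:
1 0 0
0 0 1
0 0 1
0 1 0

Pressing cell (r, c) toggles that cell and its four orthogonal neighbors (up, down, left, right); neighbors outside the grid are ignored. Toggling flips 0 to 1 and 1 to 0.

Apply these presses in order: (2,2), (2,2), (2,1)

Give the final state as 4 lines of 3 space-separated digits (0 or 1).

After press 1 at (2,2):
1 0 0
0 0 0
0 1 0
0 1 1

After press 2 at (2,2):
1 0 0
0 0 1
0 0 1
0 1 0

After press 3 at (2,1):
1 0 0
0 1 1
1 1 0
0 0 0

Answer: 1 0 0
0 1 1
1 1 0
0 0 0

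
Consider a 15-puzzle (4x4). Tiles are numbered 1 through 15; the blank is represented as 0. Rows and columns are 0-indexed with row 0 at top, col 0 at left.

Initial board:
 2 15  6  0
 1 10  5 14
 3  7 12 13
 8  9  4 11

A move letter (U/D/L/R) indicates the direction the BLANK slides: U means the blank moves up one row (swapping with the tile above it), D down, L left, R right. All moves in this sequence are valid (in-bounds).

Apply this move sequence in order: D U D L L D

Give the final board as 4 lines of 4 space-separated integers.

After move 1 (D):
 2 15  6 14
 1 10  5  0
 3  7 12 13
 8  9  4 11

After move 2 (U):
 2 15  6  0
 1 10  5 14
 3  7 12 13
 8  9  4 11

After move 3 (D):
 2 15  6 14
 1 10  5  0
 3  7 12 13
 8  9  4 11

After move 4 (L):
 2 15  6 14
 1 10  0  5
 3  7 12 13
 8  9  4 11

After move 5 (L):
 2 15  6 14
 1  0 10  5
 3  7 12 13
 8  9  4 11

After move 6 (D):
 2 15  6 14
 1  7 10  5
 3  0 12 13
 8  9  4 11

Answer:  2 15  6 14
 1  7 10  5
 3  0 12 13
 8  9  4 11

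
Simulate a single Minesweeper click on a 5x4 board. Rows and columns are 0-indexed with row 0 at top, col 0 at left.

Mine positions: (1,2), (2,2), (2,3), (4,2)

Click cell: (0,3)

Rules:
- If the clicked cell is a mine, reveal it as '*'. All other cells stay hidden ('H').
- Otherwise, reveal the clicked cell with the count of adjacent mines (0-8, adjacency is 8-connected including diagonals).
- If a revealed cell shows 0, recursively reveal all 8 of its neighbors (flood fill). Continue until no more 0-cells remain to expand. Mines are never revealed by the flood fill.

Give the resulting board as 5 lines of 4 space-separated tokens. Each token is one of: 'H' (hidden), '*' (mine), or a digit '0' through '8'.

H H H 1
H H H H
H H H H
H H H H
H H H H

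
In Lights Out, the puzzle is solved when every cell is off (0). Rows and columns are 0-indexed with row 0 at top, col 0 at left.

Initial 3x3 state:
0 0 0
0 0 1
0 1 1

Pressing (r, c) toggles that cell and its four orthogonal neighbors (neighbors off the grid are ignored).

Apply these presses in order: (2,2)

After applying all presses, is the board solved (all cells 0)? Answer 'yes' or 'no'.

After press 1 at (2,2):
0 0 0
0 0 0
0 0 0

Lights still on: 0

Answer: yes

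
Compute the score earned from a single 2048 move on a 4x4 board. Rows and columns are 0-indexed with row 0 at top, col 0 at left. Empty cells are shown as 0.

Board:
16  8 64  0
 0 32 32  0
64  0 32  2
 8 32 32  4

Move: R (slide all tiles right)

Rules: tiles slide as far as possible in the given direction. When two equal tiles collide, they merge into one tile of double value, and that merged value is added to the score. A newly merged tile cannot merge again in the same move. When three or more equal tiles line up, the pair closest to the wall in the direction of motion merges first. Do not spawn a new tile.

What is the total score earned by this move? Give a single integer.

Slide right:
row 0: [16, 8, 64, 0] -> [0, 16, 8, 64]  score +0 (running 0)
row 1: [0, 32, 32, 0] -> [0, 0, 0, 64]  score +64 (running 64)
row 2: [64, 0, 32, 2] -> [0, 64, 32, 2]  score +0 (running 64)
row 3: [8, 32, 32, 4] -> [0, 8, 64, 4]  score +64 (running 128)
Board after move:
 0 16  8 64
 0  0  0 64
 0 64 32  2
 0  8 64  4

Answer: 128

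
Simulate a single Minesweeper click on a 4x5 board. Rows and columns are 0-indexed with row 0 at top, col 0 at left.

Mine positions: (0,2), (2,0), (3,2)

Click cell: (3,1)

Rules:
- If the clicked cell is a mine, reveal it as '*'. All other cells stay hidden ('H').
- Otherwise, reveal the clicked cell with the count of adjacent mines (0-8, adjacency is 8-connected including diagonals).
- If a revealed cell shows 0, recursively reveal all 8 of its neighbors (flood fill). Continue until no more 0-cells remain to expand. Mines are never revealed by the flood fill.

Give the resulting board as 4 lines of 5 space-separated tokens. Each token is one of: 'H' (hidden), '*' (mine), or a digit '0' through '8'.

H H H H H
H H H H H
H H H H H
H 2 H H H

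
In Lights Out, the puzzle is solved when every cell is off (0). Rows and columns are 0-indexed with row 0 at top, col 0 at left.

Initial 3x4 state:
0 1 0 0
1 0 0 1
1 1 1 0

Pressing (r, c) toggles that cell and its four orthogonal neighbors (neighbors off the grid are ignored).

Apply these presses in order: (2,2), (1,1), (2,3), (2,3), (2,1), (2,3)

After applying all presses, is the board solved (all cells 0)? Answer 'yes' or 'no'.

Answer: yes

Derivation:
After press 1 at (2,2):
0 1 0 0
1 0 1 1
1 0 0 1

After press 2 at (1,1):
0 0 0 0
0 1 0 1
1 1 0 1

After press 3 at (2,3):
0 0 0 0
0 1 0 0
1 1 1 0

After press 4 at (2,3):
0 0 0 0
0 1 0 1
1 1 0 1

After press 5 at (2,1):
0 0 0 0
0 0 0 1
0 0 1 1

After press 6 at (2,3):
0 0 0 0
0 0 0 0
0 0 0 0

Lights still on: 0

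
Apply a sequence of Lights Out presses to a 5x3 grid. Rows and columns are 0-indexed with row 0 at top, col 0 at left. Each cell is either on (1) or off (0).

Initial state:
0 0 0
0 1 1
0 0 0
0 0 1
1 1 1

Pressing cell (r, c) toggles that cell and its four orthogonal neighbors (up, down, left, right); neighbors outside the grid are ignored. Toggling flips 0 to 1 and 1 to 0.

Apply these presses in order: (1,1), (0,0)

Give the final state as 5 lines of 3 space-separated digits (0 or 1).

Answer: 1 0 0
0 0 0
0 1 0
0 0 1
1 1 1

Derivation:
After press 1 at (1,1):
0 1 0
1 0 0
0 1 0
0 0 1
1 1 1

After press 2 at (0,0):
1 0 0
0 0 0
0 1 0
0 0 1
1 1 1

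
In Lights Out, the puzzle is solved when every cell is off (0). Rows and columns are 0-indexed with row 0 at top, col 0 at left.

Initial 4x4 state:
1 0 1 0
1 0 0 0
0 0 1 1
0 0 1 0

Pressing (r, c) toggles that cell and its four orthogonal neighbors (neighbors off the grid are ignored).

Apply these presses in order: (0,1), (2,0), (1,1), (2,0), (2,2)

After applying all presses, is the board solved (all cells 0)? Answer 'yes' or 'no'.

After press 1 at (0,1):
0 1 0 0
1 1 0 0
0 0 1 1
0 0 1 0

After press 2 at (2,0):
0 1 0 0
0 1 0 0
1 1 1 1
1 0 1 0

After press 3 at (1,1):
0 0 0 0
1 0 1 0
1 0 1 1
1 0 1 0

After press 4 at (2,0):
0 0 0 0
0 0 1 0
0 1 1 1
0 0 1 0

After press 5 at (2,2):
0 0 0 0
0 0 0 0
0 0 0 0
0 0 0 0

Lights still on: 0

Answer: yes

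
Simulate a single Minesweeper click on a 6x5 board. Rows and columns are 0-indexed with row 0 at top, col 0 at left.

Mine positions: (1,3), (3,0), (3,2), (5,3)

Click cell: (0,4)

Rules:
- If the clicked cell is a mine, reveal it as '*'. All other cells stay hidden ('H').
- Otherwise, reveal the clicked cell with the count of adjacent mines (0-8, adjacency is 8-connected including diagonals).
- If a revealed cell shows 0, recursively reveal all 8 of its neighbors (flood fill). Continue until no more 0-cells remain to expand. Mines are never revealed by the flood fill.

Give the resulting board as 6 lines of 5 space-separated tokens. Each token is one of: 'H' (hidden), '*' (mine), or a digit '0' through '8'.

H H H H 1
H H H H H
H H H H H
H H H H H
H H H H H
H H H H H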